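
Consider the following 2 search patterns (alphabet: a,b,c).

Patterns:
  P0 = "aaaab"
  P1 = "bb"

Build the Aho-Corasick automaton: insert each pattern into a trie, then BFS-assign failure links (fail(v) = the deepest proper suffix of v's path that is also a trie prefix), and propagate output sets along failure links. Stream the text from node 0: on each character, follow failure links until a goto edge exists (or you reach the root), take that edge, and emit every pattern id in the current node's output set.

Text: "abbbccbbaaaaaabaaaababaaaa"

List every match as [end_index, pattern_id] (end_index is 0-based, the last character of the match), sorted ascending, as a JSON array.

Build automaton:
Trie (insert patterns):
  n0 'ε': a→1 b→6
  n1 'a': a→2
  n2 'aa': a→3
  n3 'aaa': a→4
  n4 'aaaa': b→5
  n5 'aaaab': ·  [P0 ends]
  n6 'b': b→7
  n7 'bb': ·  [P1 ends]

BFS fail/out derivation:
  fail(1) 'a': from fail(0)=0 chase 'a': 0 ⇒ 0;  out=∅∪out(0)=∅
  fail(6) 'b': from fail(0)=0 chase 'b': 0 ⇒ 0;  out=∅∪out(0)=∅
  fail(2) 'aa': from fail(1)=0 chase 'a': 0 ⇒ 1;  out=∅∪out(1)=∅
  fail(7) 'bb': from fail(6)=0 chase 'b': 0 ⇒ 6;  out={1}∪out(6)={1}
  fail(3) 'aaa': from fail(2)=1 chase 'a': 1 ⇒ 2;  out=∅∪out(2)=∅
  fail(4) 'aaaa': from fail(3)=2 chase 'a': 2 ⇒ 3;  out=∅∪out(3)=∅
  fail(5) 'aaaab': from fail(4)=3 chase 'b': 3→2→1→0 ⇒ 6;  out={0}∪out(6)={0}

Run:
[0] read 'a'  n0⇒n1
[1] read 'b'  n1⇒n6 ·f
[2] read 'b'  n6⇒n7  emit P1@[1:2]
[3] read 'b'  n7⇒n7 ·f  emit P1@[2:3]
[4] read 'c'  n7⇒n0 ·f
[5] read 'c'  n0⇒n0
[6] read 'b'  n0⇒n6
[7] read 'b'  n6⇒n7  emit P1@[6:7]
[8] read 'a'  n7⇒n1 ·f
[9] read 'a'  n1⇒n2
[10] read 'a'  n2⇒n3
[11] read 'a'  n3⇒n4
[12] read 'a'  n4⇒n4 ·f
[13] read 'a'  n4⇒n4 ·f
[14] read 'b'  n4⇒n5  emit P0@[10:14]
[15] read 'a'  n5⇒n1 ·f
[16] read 'a'  n1⇒n2
[17] read 'a'  n2⇒n3
[18] read 'a'  n3⇒n4
[19] read 'b'  n4⇒n5  emit P0@[15:19]
[20] read 'a'  n5⇒n1 ·f
[21] read 'b'  n1⇒n6 ·f
[22] read 'a'  n6⇒n1 ·f
[23] read 'a'  n1⇒n2
[24] read 'a'  n2⇒n3
[25] read 'a'  n3⇒n4

All matches (sorted): [[2,1],[3,1],[7,1],[14,0],[19,0]]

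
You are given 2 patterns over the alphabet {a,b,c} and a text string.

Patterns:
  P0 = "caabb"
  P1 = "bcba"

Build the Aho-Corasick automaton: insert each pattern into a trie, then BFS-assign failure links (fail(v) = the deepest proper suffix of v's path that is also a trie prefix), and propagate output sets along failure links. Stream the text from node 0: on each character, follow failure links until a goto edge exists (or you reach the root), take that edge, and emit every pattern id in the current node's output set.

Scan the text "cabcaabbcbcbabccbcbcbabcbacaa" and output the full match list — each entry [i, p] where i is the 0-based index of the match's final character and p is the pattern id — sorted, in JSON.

Construct AC machine:
Trie (insert patterns):
  0='ε' goto b→6 c→1
  1='c' goto a→2
  2='ca' goto a→3
  3='caa' goto b→4
  4='caab' goto b→5
  5='caabb' goto ·  [P0 ends]
  6='b' goto c→7
  7='bc' goto b→8
  8='bcb' goto a→9
  9='bcba' goto ·  [P1 ends]

Failure links (BFS by depth):
  fail(1) 'c': from fail(0)=0 chase 'c': 0 ⇒ 0;  out=∅∪out(0)=∅
  fail(6) 'b': from fail(0)=0 chase 'b': 0 ⇒ 0;  out=∅∪out(0)=∅
  fail(2) 'ca': from fail(1)=0 chase 'a': 0 ⇒ 0;  out=∅∪out(0)=∅
  fail(7) 'bc': from fail(6)=0 chase 'c': 0 ⇒ 1;  out=∅∪out(1)=∅
  fail(3) 'caa': from fail(2)=0 chase 'a': 0 ⇒ 0;  out=∅∪out(0)=∅
  fail(8) 'bcb': from fail(7)=1 chase 'b': 1→0 ⇒ 6;  out=∅∪out(6)=∅
  fail(4) 'caab': from fail(3)=0 chase 'b': 0 ⇒ 6;  out=∅∪out(6)=∅
  fail(9) 'bcba': from fail(8)=6 chase 'a': 6→0 ⇒ 0;  out={1}∪out(0)={1}
  fail(5) 'caabb': from fail(4)=6 chase 'b': 6→0 ⇒ 6;  out={0}∪out(6)={0}

Run:
i=0 'c': node 0→1
i=1 'a': node 1→2
i=2 'b': node 2→6 ·f
i=3 'c': node 6→7
i=4 'a': node 7→2 ·f
i=5 'a': node 2→3
i=6 'b': node 3→4
i=7 'b': node 4→5  → match P0@[3:7]
i=8 'c': node 5→7 ·f
i=9 'b': node 7→8
i=10 'c': node 8→7 ·f
i=11 'b': node 7→8
i=12 'a': node 8→9  → match P1@[9:12]
i=13 'b': node 9→6 ·f
i=14 'c': node 6→7
i=15 'c': node 7→1 ·f
i=16 'b': node 1→6 ·f
i=17 'c': node 6→7
i=18 'b': node 7→8
i=19 'c': node 8→7 ·f
i=20 'b': node 7→8
i=21 'a': node 8→9  → match P1@[18:21]
i=22 'b': node 9→6 ·f
i=23 'c': node 6→7
i=24 'b': node 7→8
i=25 'a': node 8→9  → match P1@[22:25]
i=26 'c': node 9→1 ·f
i=27 'a': node 1→2
i=28 'a': node 2→3

Result: [[7,0],[12,1],[21,1],[25,1]]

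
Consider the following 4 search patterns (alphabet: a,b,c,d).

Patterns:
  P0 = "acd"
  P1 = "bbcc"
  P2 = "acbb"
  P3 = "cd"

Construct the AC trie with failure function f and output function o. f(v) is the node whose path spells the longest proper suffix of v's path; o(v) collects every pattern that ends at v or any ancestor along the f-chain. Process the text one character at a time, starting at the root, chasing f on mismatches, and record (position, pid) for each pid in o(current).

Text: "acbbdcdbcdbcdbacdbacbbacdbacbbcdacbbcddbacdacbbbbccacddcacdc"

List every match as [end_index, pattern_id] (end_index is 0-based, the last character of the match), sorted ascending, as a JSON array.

Build:
Trie (insert patterns):
  0='ε' goto a→1 b→4 c→10
  1='a' goto c→2
  2='ac' goto b→8 d→3
  3='acd' goto ·  [P0 ends]
  4='b' goto b→5
  5='bb' goto c→6
  6='bbc' goto c→7
  7='bbcc' goto ·  [P1 ends]
  8='acb' goto b→9
  9='acbb' goto ·  [P2 ends]
  10='c' goto d→11
  11='cd' goto ·  [P3 ends]

BFS fail/out derivation:
  n1('a'): parent n0 fail=0; on 'a' 0 → fail=0;  out ∅∪∅=∅
  n4('b'): parent n0 fail=0; on 'b' 0 → fail=0;  out ∅∪∅=∅
  n10('c'): parent n0 fail=0; on 'c' 0 → fail=0;  out ∅∪∅=∅
  n2('ac'): parent n1 fail=0; on 'c' 0 → fail=10;  out ∅∪∅=∅
  n5('bb'): parent n4 fail=0; on 'b' 0 → fail=4;  out ∅∪∅=∅
  n11('cd'): parent n10 fail=0; on 'd' 0 → fail=0;  out {3}∪∅={3}
  n3('acd'): parent n2 fail=10; on 'd' 10 → fail=11;  out {0}∪{3}={0,3}
  n6('bbc'): parent n5 fail=4; on 'c' 4→0 → fail=10;  out ∅∪∅=∅
  n8('acb'): parent n2 fail=10; on 'b' 10→0 → fail=4;  out ∅∪∅=∅
  n7('bbcc'): parent n6 fail=10; on 'c' 10→0 → fail=10;  out {1}∪∅={1}
  n9('acbb'): parent n8 fail=4; on 'b' 4 → fail=5;  out {2}∪∅={2}

Text stream:
pos 0 'a': at 1
pos 1 'c': at 2
pos 2 'b': at 8
pos 3 'b': at 9  ** P2@[0:3]
pos 4 'd': at 0 (fail-walked)
pos 5 'c': at 10
pos 6 'd': at 11  ** P3@[5:6]
pos 7 'b': at 4 (fail-walked)
pos 8 'c': at 10 (fail-walked)
pos 9 'd': at 11  ** P3@[8:9]
pos 10 'b': at 4 (fail-walked)
pos 11 'c': at 10 (fail-walked)
pos 12 'd': at 11  ** P3@[11:12]
pos 13 'b': at 4 (fail-walked)
pos 14 'a': at 1 (fail-walked)
pos 15 'c': at 2
pos 16 'd': at 3  ** P0@[14:16],P3@[15:16]
pos 17 'b': at 4 (fail-walked)
pos 18 'a': at 1 (fail-walked)
pos 19 'c': at 2
pos 20 'b': at 8
pos 21 'b': at 9  ** P2@[18:21]
pos 22 'a': at 1 (fail-walked)
pos 23 'c': at 2
pos 24 'd': at 3  ** P0@[22:24],P3@[23:24]
pos 25 'b': at 4 (fail-walked)
pos 26 'a': at 1 (fail-walked)
pos 27 'c': at 2
pos 28 'b': at 8
pos 29 'b': at 9  ** P2@[26:29]
pos 30 'c': at 6 (fail-walked)
pos 31 'd': at 11 (fail-walked)  ** P3@[30:31]
pos 32 'a': at 1 (fail-walked)
pos 33 'c': at 2
pos 34 'b': at 8
pos 35 'b': at 9  ** P2@[32:35]
pos 36 'c': at 6 (fail-walked)
pos 37 'd': at 11 (fail-walked)  ** P3@[36:37]
pos 38 'd': at 0 (fail-walked)
pos 39 'b': at 4
pos 40 'a': at 1 (fail-walked)
pos 41 'c': at 2
pos 42 'd': at 3  ** P0@[40:42],P3@[41:42]
pos 43 'a': at 1 (fail-walked)
pos 44 'c': at 2
pos 45 'b': at 8
pos 46 'b': at 9  ** P2@[43:46]
pos 47 'b': at 5 (fail-walked)
pos 48 'b': at 5 (fail-walked)
pos 49 'c': at 6
pos 50 'c': at 7  ** P1@[47:50]
pos 51 'a': at 1 (fail-walked)
pos 52 'c': at 2
pos 53 'd': at 3  ** P0@[51:53],P3@[52:53]
pos 54 'd': at 0 (fail-walked)
pos 55 'c': at 10
pos 56 'a': at 1 (fail-walked)
pos 57 'c': at 2
pos 58 'd': at 3  ** P0@[56:58],P3@[57:58]
pos 59 'c': at 10 (fail-walked)

All matches (sorted): [[3,2],[6,3],[9,3],[12,3],[16,0],[16,3],[21,2],[24,0],[24,3],[29,2],[31,3],[35,2],[37,3],[42,0],[42,3],[46,2],[50,1],[53,0],[53,3],[58,0],[58,3]]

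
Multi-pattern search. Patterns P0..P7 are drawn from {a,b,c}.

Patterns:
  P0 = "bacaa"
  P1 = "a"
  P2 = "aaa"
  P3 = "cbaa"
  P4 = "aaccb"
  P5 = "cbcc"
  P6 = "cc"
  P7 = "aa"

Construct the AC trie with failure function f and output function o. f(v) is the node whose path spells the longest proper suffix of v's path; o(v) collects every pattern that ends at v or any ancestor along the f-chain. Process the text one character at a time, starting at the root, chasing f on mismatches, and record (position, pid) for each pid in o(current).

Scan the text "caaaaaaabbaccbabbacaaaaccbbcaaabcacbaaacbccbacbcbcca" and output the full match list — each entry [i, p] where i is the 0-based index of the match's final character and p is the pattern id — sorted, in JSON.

Construct AC machine:
Trie nodes:
  n0 'ε': a→6 b→1 c→9
  n1 'b': a→2
  n2 'ba': c→3
  n3 'bac': a→4
  n4 'baca': a→5
  n5 'bacaa': ·  ←P0
  n6 'a': a→7  ←P1
  n7 'aa': a→8 c→13  ←P7
  n8 'aaa': ·  ←P2
  n9 'c': b→10 c→18
  n10 'cb': a→11 c→16
  n11 'cba': a→12
  n12 'cbaa': ·  ←P3
  n13 'aac': c→14
  n14 'aacc': b→15
  n15 'aaccb': ·  ←P4
  n16 'cbc': c→17
  n17 'cbcc': ·  ←P5
  n18 'cc': ·  ←P6

BFS fail/out derivation:
  n1('b'): parent n0 fail=0; on 'b' 0 → fail=0;  out ∅∪∅=∅
  n6('a'): parent n0 fail=0; on 'a' 0 → fail=0;  out {1}∪∅={1}
  n9('c'): parent n0 fail=0; on 'c' 0 → fail=0;  out ∅∪∅=∅
  n2('ba'): parent n1 fail=0; on 'a' 0 → fail=6;  out ∅∪{1}={1}
  n7('aa'): parent n6 fail=0; on 'a' 0 → fail=6;  out {7}∪{1}={1,7}
  n10('cb'): parent n9 fail=0; on 'b' 0 → fail=1;  out ∅∪∅=∅
  n18('cc'): parent n9 fail=0; on 'c' 0 → fail=9;  out {6}∪∅={6}
  n3('bac'): parent n2 fail=6; on 'c' 6→0 → fail=9;  out ∅∪∅=∅
  n8('aaa'): parent n7 fail=6; on 'a' 6 → fail=7;  out {2}∪{1,7}={1,2,7}
  n11('cba'): parent n10 fail=1; on 'a' 1 → fail=2;  out ∅∪{1}={1}
  n13('aac'): parent n7 fail=6; on 'c' 6→0 → fail=9;  out ∅∪∅=∅
  n16('cbc'): parent n10 fail=1; on 'c' 1→0 → fail=9;  out ∅∪∅=∅
  n4('baca'): parent n3 fail=9; on 'a' 9→0 → fail=6;  out ∅∪{1}={1}
  n12('cbaa'): parent n11 fail=2; on 'a' 2→6 → fail=7;  out {3}∪{1,7}={1,3,7}
  n14('aacc'): parent n13 fail=9; on 'c' 9 → fail=18;  out ∅∪{6}={6}
  n17('cbcc'): parent n16 fail=9; on 'c' 9 → fail=18;  out {5}∪{6}={5,6}
  n5('bacaa'): parent n4 fail=6; on 'a' 6 → fail=7;  out {0}∪{1,7}={0,1,7}
  n15('aaccb'): parent n14 fail=18; on 'b' 18→9 → fail=10;  out {4}∪∅={4}

Run:
i=0 'c': node 0→9
i=1 'a': node 9→6 ·f  emit P1@[1:1]
i=2 'a': node 6→7  emit P1@[2:2],P7@[1:2]
i=3 'a': node 7→8  emit P1@[3:3],P2@[1:3],P7@[2:3]
i=4 'a': node 8→8 ·f  emit P1@[4:4],P2@[2:4],P7@[3:4]
i=5 'a': node 8→8 ·f  emit P1@[5:5],P2@[3:5],P7@[4:5]
i=6 'a': node 8→8 ·f  emit P1@[6:6],P2@[4:6],P7@[5:6]
i=7 'a': node 8→8 ·f  emit P1@[7:7],P2@[5:7],P7@[6:7]
i=8 'b': node 8→1 ·f
i=9 'b': node 1→1 ·f
i=10 'a': node 1→2  emit P1@[10:10]
i=11 'c': node 2→3
i=12 'c': node 3→18 ·f  emit P6@[11:12]
i=13 'b': node 18→10 ·f
i=14 'a': node 10→11  emit P1@[14:14]
i=15 'b': node 11→1 ·f
i=16 'b': node 1→1 ·f
i=17 'a': node 1→2  emit P1@[17:17]
i=18 'c': node 2→3
i=19 'a': node 3→4  emit P1@[19:19]
i=20 'a': node 4→5  emit P0@[16:20],P1@[20:20],P7@[19:20]
i=21 'a': node 5→8 ·f  emit P1@[21:21],P2@[19:21],P7@[20:21]
i=22 'a': node 8→8 ·f  emit P1@[22:22],P2@[20:22],P7@[21:22]
i=23 'c': node 8→13 ·f
i=24 'c': node 13→14  emit P6@[23:24]
i=25 'b': node 14→15  emit P4@[21:25]
i=26 'b': node 15→1 ·f
i=27 'c': node 1→9 ·f
i=28 'a': node 9→6 ·f  emit P1@[28:28]
i=29 'a': node 6→7  emit P1@[29:29],P7@[28:29]
i=30 'a': node 7→8  emit P1@[30:30],P2@[28:30],P7@[29:30]
i=31 'b': node 8→1 ·f
i=32 'c': node 1→9 ·f
i=33 'a': node 9→6 ·f  emit P1@[33:33]
i=34 'c': node 6→9 ·f
i=35 'b': node 9→10
i=36 'a': node 10→11  emit P1@[36:36]
i=37 'a': node 11→12  emit P1@[37:37],P3@[34:37],P7@[36:37]
i=38 'a': node 12→8 ·f  emit P1@[38:38],P2@[36:38],P7@[37:38]
i=39 'c': node 8→13 ·f
i=40 'b': node 13→10 ·f
i=41 'c': node 10→16
i=42 'c': node 16→17  emit P5@[39:42],P6@[41:42]
i=43 'b': node 17→10 ·f
i=44 'a': node 10→11  emit P1@[44:44]
i=45 'c': node 11→3 ·f
i=46 'b': node 3→10 ·f
i=47 'c': node 10→16
i=48 'b': node 16→10 ·f
i=49 'c': node 10→16
i=50 'c': node 16→17  emit P5@[47:50],P6@[49:50]
i=51 'a': node 17→6 ·f  emit P1@[51:51]

All matches (sorted): [[1,1],[2,1],[2,7],[3,1],[3,2],[3,7],[4,1],[4,2],[4,7],[5,1],[5,2],[5,7],[6,1],[6,2],[6,7],[7,1],[7,2],[7,7],[10,1],[12,6],[14,1],[17,1],[19,1],[20,0],[20,1],[20,7],[21,1],[21,2],[21,7],[22,1],[22,2],[22,7],[24,6],[25,4],[28,1],[29,1],[29,7],[30,1],[30,2],[30,7],[33,1],[36,1],[37,1],[37,3],[37,7],[38,1],[38,2],[38,7],[42,5],[42,6],[44,1],[50,5],[50,6],[51,1]]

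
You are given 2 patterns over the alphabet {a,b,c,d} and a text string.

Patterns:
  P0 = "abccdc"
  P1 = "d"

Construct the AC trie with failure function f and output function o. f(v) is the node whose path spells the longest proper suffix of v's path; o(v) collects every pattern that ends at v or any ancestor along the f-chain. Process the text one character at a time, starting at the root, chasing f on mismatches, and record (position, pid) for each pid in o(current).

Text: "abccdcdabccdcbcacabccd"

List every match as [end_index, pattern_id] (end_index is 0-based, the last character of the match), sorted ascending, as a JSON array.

Build:
Trie nodes:
  0='ε' goto a→1 d→7
  1='a' goto b→2
  2='ab' goto c→3
  3='abc' goto c→4
  4='abcc' goto d→5
  5='abccd' goto c→6
  6='abccdc' goto ·  [P0 ends]
  7='d' goto ·  [P1 ends]

BFS fail/out derivation:
  n1('a'): parent n0 fail=0; on 'a' 0 → fail=0;  out ∅∪∅=∅
  n7('d'): parent n0 fail=0; on 'd' 0 → fail=0;  out {1}∪∅={1}
  n2('ab'): parent n1 fail=0; on 'b' 0 → fail=0;  out ∅∪∅=∅
  n3('abc'): parent n2 fail=0; on 'c' 0 → fail=0;  out ∅∪∅=∅
  n4('abcc'): parent n3 fail=0; on 'c' 0 → fail=0;  out ∅∪∅=∅
  n5('abccd'): parent n4 fail=0; on 'd' 0 → fail=7;  out ∅∪{1}={1}
  n6('abccdc'): parent n5 fail=7; on 'c' 7→0 → fail=0;  out {0}∪∅={0}

Scan:
pos 0 'a': at 1
pos 1 'b': at 2
pos 2 'c': at 3
pos 3 'c': at 4
pos 4 'd': at 5  emit P1@[4:4]
pos 5 'c': at 6  emit P0@[0:5]
pos 6 'd': at 7 (fail-walked)  emit P1@[6:6]
pos 7 'a': at 1 (fail-walked)
pos 8 'b': at 2
pos 9 'c': at 3
pos 10 'c': at 4
pos 11 'd': at 5  emit P1@[11:11]
pos 12 'c': at 6  emit P0@[7:12]
pos 13 'b': at 0 (fail-walked)
pos 14 'c': at 0
pos 15 'a': at 1
pos 16 'c': at 0 (fail-walked)
pos 17 'a': at 1
pos 18 'b': at 2
pos 19 'c': at 3
pos 20 'c': at 4
pos 21 'd': at 5  emit P1@[21:21]

All matches (sorted): [[4,1],[5,0],[6,1],[11,1],[12,0],[21,1]]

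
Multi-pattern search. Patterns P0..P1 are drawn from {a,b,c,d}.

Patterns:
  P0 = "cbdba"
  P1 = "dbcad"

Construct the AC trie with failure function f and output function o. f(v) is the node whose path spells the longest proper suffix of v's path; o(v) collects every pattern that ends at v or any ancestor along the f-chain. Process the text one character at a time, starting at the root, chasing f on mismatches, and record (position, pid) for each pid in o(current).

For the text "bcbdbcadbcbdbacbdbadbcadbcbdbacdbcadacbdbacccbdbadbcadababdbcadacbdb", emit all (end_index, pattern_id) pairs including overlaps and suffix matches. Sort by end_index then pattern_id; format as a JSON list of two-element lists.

Construct AC machine:
Trie (insert patterns):
  0='ε' goto c→1 d→6
  1='c' goto b→2
  2='cb' goto d→3
  3='cbd' goto b→4
  4='cbdb' goto a→5
  5='cbdba' goto ·  [P0 ends]
  6='d' goto b→7
  7='db' goto c→8
  8='dbc' goto a→9
  9='dbca' goto d→10
  10='dbcad' goto ·  [P1 ends]

BFS fail/out derivation:
  n1('c'): parent n0 fail=0; on 'c' 0 → fail=0;  out ∅∪∅=∅
  n6('d'): parent n0 fail=0; on 'd' 0 → fail=0;  out ∅∪∅=∅
  n2('cb'): parent n1 fail=0; on 'b' 0 → fail=0;  out ∅∪∅=∅
  n7('db'): parent n6 fail=0; on 'b' 0 → fail=0;  out ∅∪∅=∅
  n3('cbd'): parent n2 fail=0; on 'd' 0 → fail=6;  out ∅∪∅=∅
  n8('dbc'): parent n7 fail=0; on 'c' 0 → fail=1;  out ∅∪∅=∅
  n4('cbdb'): parent n3 fail=6; on 'b' 6 → fail=7;  out ∅∪∅=∅
  n9('dbca'): parent n8 fail=1; on 'a' 1→0 → fail=0;  out ∅∪∅=∅
  n5('cbdba'): parent n4 fail=7; on 'a' 7→0 → fail=0;  out {0}∪∅={0}
  n10('dbcad'): parent n9 fail=0; on 'd' 0 → fail=6;  out {1}∪∅={1}

Scan:
i=0 'b': node 0→0
i=1 'c': node 0→1
i=2 'b': node 1→2
i=3 'd': node 2→3
i=4 'b': node 3→4
i=5 'c': node 4→8 (via fail)
i=6 'a': node 8→9
i=7 'd': node 9→10  emit P1@[3:7]
i=8 'b': node 10→7 (via fail)
i=9 'c': node 7→8
i=10 'b': node 8→2 (via fail)
i=11 'd': node 2→3
i=12 'b': node 3→4
i=13 'a': node 4→5  emit P0@[9:13]
i=14 'c': node 5→1 (via fail)
i=15 'b': node 1→2
i=16 'd': node 2→3
i=17 'b': node 3→4
i=18 'a': node 4→5  emit P0@[14:18]
i=19 'd': node 5→6 (via fail)
i=20 'b': node 6→7
i=21 'c': node 7→8
i=22 'a': node 8→9
i=23 'd': node 9→10  emit P1@[19:23]
i=24 'b': node 10→7 (via fail)
i=25 'c': node 7→8
i=26 'b': node 8→2 (via fail)
i=27 'd': node 2→3
i=28 'b': node 3→4
i=29 'a': node 4→5  emit P0@[25:29]
i=30 'c': node 5→1 (via fail)
i=31 'd': node 1→6 (via fail)
i=32 'b': node 6→7
i=33 'c': node 7→8
i=34 'a': node 8→9
i=35 'd': node 9→10  emit P1@[31:35]
i=36 'a': node 10→0 (via fail)
i=37 'c': node 0→1
i=38 'b': node 1→2
i=39 'd': node 2→3
i=40 'b': node 3→4
i=41 'a': node 4→5  emit P0@[37:41]
i=42 'c': node 5→1 (via fail)
i=43 'c': node 1→1 (via fail)
i=44 'c': node 1→1 (via fail)
i=45 'b': node 1→2
i=46 'd': node 2→3
i=47 'b': node 3→4
i=48 'a': node 4→5  emit P0@[44:48]
i=49 'd': node 5→6 (via fail)
i=50 'b': node 6→7
i=51 'c': node 7→8
i=52 'a': node 8→9
i=53 'd': node 9→10  emit P1@[49:53]
i=54 'a': node 10→0 (via fail)
i=55 'b': node 0→0
i=56 'a': node 0→0
i=57 'b': node 0→0
i=58 'd': node 0→6
i=59 'b': node 6→7
i=60 'c': node 7→8
i=61 'a': node 8→9
i=62 'd': node 9→10  emit P1@[58:62]
i=63 'a': node 10→0 (via fail)
i=64 'c': node 0→1
i=65 'b': node 1→2
i=66 'd': node 2→3
i=67 'b': node 3→4

All matches (sorted): [[7,1],[13,0],[18,0],[23,1],[29,0],[35,1],[41,0],[48,0],[53,1],[62,1]]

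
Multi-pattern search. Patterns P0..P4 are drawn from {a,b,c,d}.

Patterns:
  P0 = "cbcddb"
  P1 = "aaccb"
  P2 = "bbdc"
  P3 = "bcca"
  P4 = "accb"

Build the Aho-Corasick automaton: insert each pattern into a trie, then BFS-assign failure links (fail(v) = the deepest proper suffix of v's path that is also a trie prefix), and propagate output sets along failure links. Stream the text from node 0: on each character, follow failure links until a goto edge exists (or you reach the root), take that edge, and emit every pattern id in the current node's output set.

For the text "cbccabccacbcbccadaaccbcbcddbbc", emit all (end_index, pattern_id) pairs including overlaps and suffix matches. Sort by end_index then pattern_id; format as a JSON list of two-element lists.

Construct AC machine:
Trie nodes:
  n0 'ε': a→7 b→12 c→1
  n1 'c': b→2
  n2 'cb': c→3
  n3 'cbc': d→4
  n4 'cbcd': d→5
  n5 'cbcdd': b→6
  n6 'cbcddb': ·  [P0 ends]
  n7 'a': a→8 c→19
  n8 'aa': c→9
  n9 'aac': c→10
  n10 'aacc': b→11
  n11 'aaccb': ·  [P1 ends]
  n12 'b': b→13 c→16
  n13 'bb': d→14
  n14 'bbd': c→15
  n15 'bbdc': ·  [P2 ends]
  n16 'bc': c→17
  n17 'bcc': a→18
  n18 'bcca': ·  [P3 ends]
  n19 'ac': c→20
  n20 'acc': b→21
  n21 'accb': ·  [P4 ends]

Failure links (BFS by depth):
  fail(1) 'c': from fail(0)=0 chase 'c': 0 ⇒ 0;  out=∅∪out(0)=∅
  fail(7) 'a': from fail(0)=0 chase 'a': 0 ⇒ 0;  out=∅∪out(0)=∅
  fail(12) 'b': from fail(0)=0 chase 'b': 0 ⇒ 0;  out=∅∪out(0)=∅
  fail(2) 'cb': from fail(1)=0 chase 'b': 0 ⇒ 12;  out=∅∪out(12)=∅
  fail(8) 'aa': from fail(7)=0 chase 'a': 0 ⇒ 7;  out=∅∪out(7)=∅
  fail(13) 'bb': from fail(12)=0 chase 'b': 0 ⇒ 12;  out=∅∪out(12)=∅
  fail(16) 'bc': from fail(12)=0 chase 'c': 0 ⇒ 1;  out=∅∪out(1)=∅
  fail(19) 'ac': from fail(7)=0 chase 'c': 0 ⇒ 1;  out=∅∪out(1)=∅
  fail(3) 'cbc': from fail(2)=12 chase 'c': 12 ⇒ 16;  out=∅∪out(16)=∅
  fail(9) 'aac': from fail(8)=7 chase 'c': 7 ⇒ 19;  out=∅∪out(19)=∅
  fail(14) 'bbd': from fail(13)=12 chase 'd': 12→0 ⇒ 0;  out=∅∪out(0)=∅
  fail(17) 'bcc': from fail(16)=1 chase 'c': 1→0 ⇒ 1;  out=∅∪out(1)=∅
  fail(20) 'acc': from fail(19)=1 chase 'c': 1→0 ⇒ 1;  out=∅∪out(1)=∅
  fail(4) 'cbcd': from fail(3)=16 chase 'd': 16→1→0 ⇒ 0;  out=∅∪out(0)=∅
  fail(10) 'aacc': from fail(9)=19 chase 'c': 19 ⇒ 20;  out=∅∪out(20)=∅
  fail(15) 'bbdc': from fail(14)=0 chase 'c': 0 ⇒ 1;  out={2}∪out(1)={2}
  fail(18) 'bcca': from fail(17)=1 chase 'a': 1→0 ⇒ 7;  out={3}∪out(7)={3}
  fail(21) 'accb': from fail(20)=1 chase 'b': 1 ⇒ 2;  out={4}∪out(2)={4}
  fail(5) 'cbcdd': from fail(4)=0 chase 'd': 0 ⇒ 0;  out=∅∪out(0)=∅
  fail(11) 'aaccb': from fail(10)=20 chase 'b': 20 ⇒ 21;  out={1}∪out(21)={1,4}
  fail(6) 'cbcddb': from fail(5)=0 chase 'b': 0 ⇒ 12;  out={0}∪out(12)={0}

Text stream:
pos 0 'c': at 1
pos 1 'b': at 2
pos 2 'c': at 3
pos 3 'c': at 17 ·f
pos 4 'a': at 18  → match P3@[1:4]
pos 5 'b': at 12 ·f
pos 6 'c': at 16
pos 7 'c': at 17
pos 8 'a': at 18  → match P3@[5:8]
pos 9 'c': at 19 ·f
pos 10 'b': at 2 ·f
pos 11 'c': at 3
pos 12 'b': at 2 ·f
pos 13 'c': at 3
pos 14 'c': at 17 ·f
pos 15 'a': at 18  → match P3@[12:15]
pos 16 'd': at 0 ·f
pos 17 'a': at 7
pos 18 'a': at 8
pos 19 'c': at 9
pos 20 'c': at 10
pos 21 'b': at 11  → match P1@[17:21],P4@[18:21]
pos 22 'c': at 3 ·f
pos 23 'b': at 2 ·f
pos 24 'c': at 3
pos 25 'd': at 4
pos 26 'd': at 5
pos 27 'b': at 6  → match P0@[22:27]
pos 28 'b': at 13 ·f
pos 29 'c': at 16 ·f

Matches: [[4,3],[8,3],[15,3],[21,1],[21,4],[27,0]]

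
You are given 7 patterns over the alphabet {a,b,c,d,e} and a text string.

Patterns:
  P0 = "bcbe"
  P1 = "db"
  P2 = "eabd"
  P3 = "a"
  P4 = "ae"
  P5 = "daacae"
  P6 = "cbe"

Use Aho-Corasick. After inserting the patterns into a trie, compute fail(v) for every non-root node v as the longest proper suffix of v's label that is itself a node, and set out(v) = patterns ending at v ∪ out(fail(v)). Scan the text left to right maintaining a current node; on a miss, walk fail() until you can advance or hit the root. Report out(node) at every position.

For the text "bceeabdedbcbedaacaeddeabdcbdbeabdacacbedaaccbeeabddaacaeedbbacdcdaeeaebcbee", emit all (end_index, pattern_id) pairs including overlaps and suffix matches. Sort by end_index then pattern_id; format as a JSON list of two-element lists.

Build automaton:
Trie nodes:
  n0 'ε': a→11 b→1 c→18 d→5 e→7
  n1 'b': c→2
  n2 'bc': b→3
  n3 'bcb': e→4
  n4 'bcbe': ·  ←P0
  n5 'd': a→13 b→6
  n6 'db': ·  ←P1
  n7 'e': a→8
  n8 'ea': b→9
  n9 'eab': d→10
  n10 'eabd': ·  ←P2
  n11 'a': e→12  ←P3
  n12 'ae': ·  ←P4
  n13 'da': a→14
  n14 'daa': c→15
  n15 'daac': a→16
  n16 'daaca': e→17
  n17 'daacae': ·  ←P5
  n18 'c': b→19
  n19 'cb': e→20
  n20 'cbe': ·  ←P6

BFS fail/out derivation:
  fail(1) 'b': from fail(0)=0 chase 'b': 0 ⇒ 0;  out=∅∪out(0)=∅
  fail(5) 'd': from fail(0)=0 chase 'd': 0 ⇒ 0;  out=∅∪out(0)=∅
  fail(7) 'e': from fail(0)=0 chase 'e': 0 ⇒ 0;  out=∅∪out(0)=∅
  fail(11) 'a': from fail(0)=0 chase 'a': 0 ⇒ 0;  out={3}∪out(0)={3}
  fail(18) 'c': from fail(0)=0 chase 'c': 0 ⇒ 0;  out=∅∪out(0)=∅
  fail(2) 'bc': from fail(1)=0 chase 'c': 0 ⇒ 18;  out=∅∪out(18)=∅
  fail(6) 'db': from fail(5)=0 chase 'b': 0 ⇒ 1;  out={1}∪out(1)={1}
  fail(8) 'ea': from fail(7)=0 chase 'a': 0 ⇒ 11;  out=∅∪out(11)={3}
  fail(12) 'ae': from fail(11)=0 chase 'e': 0 ⇒ 7;  out={4}∪out(7)={4}
  fail(13) 'da': from fail(5)=0 chase 'a': 0 ⇒ 11;  out=∅∪out(11)={3}
  fail(19) 'cb': from fail(18)=0 chase 'b': 0 ⇒ 1;  out=∅∪out(1)=∅
  fail(3) 'bcb': from fail(2)=18 chase 'b': 18 ⇒ 19;  out=∅∪out(19)=∅
  fail(9) 'eab': from fail(8)=11 chase 'b': 11→0 ⇒ 1;  out=∅∪out(1)=∅
  fail(14) 'daa': from fail(13)=11 chase 'a': 11→0 ⇒ 11;  out=∅∪out(11)={3}
  fail(20) 'cbe': from fail(19)=1 chase 'e': 1→0 ⇒ 7;  out={6}∪out(7)={6}
  fail(4) 'bcbe': from fail(3)=19 chase 'e': 19 ⇒ 20;  out={0}∪out(20)={0,6}
  fail(10) 'eabd': from fail(9)=1 chase 'd': 1→0 ⇒ 5;  out={2}∪out(5)={2}
  fail(15) 'daac': from fail(14)=11 chase 'c': 11→0 ⇒ 18;  out=∅∪out(18)=∅
  fail(16) 'daaca': from fail(15)=18 chase 'a': 18→0 ⇒ 11;  out=∅∪out(11)={3}
  fail(17) 'daacae': from fail(16)=11 chase 'e': 11 ⇒ 12;  out={5}∪out(12)={4,5}

Text stream:
pos 0 'b': at 1
pos 1 'c': at 2
pos 2 'e': at 7 ·f
pos 3 'e': at 7 ·f
pos 4 'a': at 8  emit P3@[4:4]
pos 5 'b': at 9
pos 6 'd': at 10  emit P2@[3:6]
pos 7 'e': at 7 ·f
pos 8 'd': at 5 ·f
pos 9 'b': at 6  emit P1@[8:9]
pos 10 'c': at 2 ·f
pos 11 'b': at 3
pos 12 'e': at 4  emit P0@[9:12],P6@[10:12]
pos 13 'd': at 5 ·f
pos 14 'a': at 13  emit P3@[14:14]
pos 15 'a': at 14  emit P3@[15:15]
pos 16 'c': at 15
pos 17 'a': at 16  emit P3@[17:17]
pos 18 'e': at 17  emit P4@[17:18],P5@[13:18]
pos 19 'd': at 5 ·f
pos 20 'd': at 5 ·f
pos 21 'e': at 7 ·f
pos 22 'a': at 8  emit P3@[22:22]
pos 23 'b': at 9
pos 24 'd': at 10  emit P2@[21:24]
pos 25 'c': at 18 ·f
pos 26 'b': at 19
pos 27 'd': at 5 ·f
pos 28 'b': at 6  emit P1@[27:28]
pos 29 'e': at 7 ·f
pos 30 'a': at 8  emit P3@[30:30]
pos 31 'b': at 9
pos 32 'd': at 10  emit P2@[29:32]
pos 33 'a': at 13 ·f  emit P3@[33:33]
pos 34 'c': at 18 ·f
pos 35 'a': at 11 ·f  emit P3@[35:35]
pos 36 'c': at 18 ·f
pos 37 'b': at 19
pos 38 'e': at 20  emit P6@[36:38]
pos 39 'd': at 5 ·f
pos 40 'a': at 13  emit P3@[40:40]
pos 41 'a': at 14  emit P3@[41:41]
pos 42 'c': at 15
pos 43 'c': at 18 ·f
pos 44 'b': at 19
pos 45 'e': at 20  emit P6@[43:45]
pos 46 'e': at 7 ·f
pos 47 'a': at 8  emit P3@[47:47]
pos 48 'b': at 9
pos 49 'd': at 10  emit P2@[46:49]
pos 50 'd': at 5 ·f
pos 51 'a': at 13  emit P3@[51:51]
pos 52 'a': at 14  emit P3@[52:52]
pos 53 'c': at 15
pos 54 'a': at 16  emit P3@[54:54]
pos 55 'e': at 17  emit P4@[54:55],P5@[50:55]
pos 56 'e': at 7 ·f
pos 57 'd': at 5 ·f
pos 58 'b': at 6  emit P1@[57:58]
pos 59 'b': at 1 ·f
pos 60 'a': at 11 ·f  emit P3@[60:60]
pos 61 'c': at 18 ·f
pos 62 'd': at 5 ·f
pos 63 'c': at 18 ·f
pos 64 'd': at 5 ·f
pos 65 'a': at 13  emit P3@[65:65]
pos 66 'e': at 12 ·f  emit P4@[65:66]
pos 67 'e': at 7 ·f
pos 68 'a': at 8  emit P3@[68:68]
pos 69 'e': at 12 ·f  emit P4@[68:69]
pos 70 'b': at 1 ·f
pos 71 'c': at 2
pos 72 'b': at 3
pos 73 'e': at 4  emit P0@[70:73],P6@[71:73]
pos 74 'e': at 7 ·f

Result: [[4,3],[6,2],[9,1],[12,0],[12,6],[14,3],[15,3],[17,3],[18,4],[18,5],[22,3],[24,2],[28,1],[30,3],[32,2],[33,3],[35,3],[38,6],[40,3],[41,3],[45,6],[47,3],[49,2],[51,3],[52,3],[54,3],[55,4],[55,5],[58,1],[60,3],[65,3],[66,4],[68,3],[69,4],[73,0],[73,6]]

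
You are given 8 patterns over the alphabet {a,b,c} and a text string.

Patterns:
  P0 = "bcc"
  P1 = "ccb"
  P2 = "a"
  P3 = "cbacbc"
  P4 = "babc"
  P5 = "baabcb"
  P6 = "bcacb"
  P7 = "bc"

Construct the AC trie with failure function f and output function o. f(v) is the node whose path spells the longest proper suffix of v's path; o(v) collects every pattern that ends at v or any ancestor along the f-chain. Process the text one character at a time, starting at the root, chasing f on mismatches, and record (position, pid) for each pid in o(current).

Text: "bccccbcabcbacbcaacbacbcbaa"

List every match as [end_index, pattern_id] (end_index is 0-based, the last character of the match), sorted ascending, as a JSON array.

Build:
Trie nodes:
  0='ε' goto a→7 b→1 c→4
  1='b' goto a→13 c→2
  2='bc' goto a→20 c→3  ←P7
  3='bcc' goto ·  ←P0
  4='c' goto b→8 c→5
  5='cc' goto b→6
  6='ccb' goto ·  ←P1
  7='a' goto ·  ←P2
  8='cb' goto a→9
  9='cba' goto c→10
  10='cbac' goto b→11
  11='cbacb' goto c→12
  12='cbacbc' goto ·  ←P3
  13='ba' goto a→16 b→14
  14='bab' goto c→15
  15='babc' goto ·  ←P4
  16='baa' goto b→17
  17='baab' goto c→18
  18='baabc' goto b→19
  19='baabcb' goto ·  ←P5
  20='bca' goto c→21
  21='bcac' goto b→22
  22='bcacb' goto ·  ←P6

BFS fail/out derivation:
  n1('b'): parent n0 fail=0; on 'b' 0 → fail=0;  out ∅∪∅=∅
  n4('c'): parent n0 fail=0; on 'c' 0 → fail=0;  out ∅∪∅=∅
  n7('a'): parent n0 fail=0; on 'a' 0 → fail=0;  out {2}∪∅={2}
  n2('bc'): parent n1 fail=0; on 'c' 0 → fail=4;  out {7}∪∅={7}
  n5('cc'): parent n4 fail=0; on 'c' 0 → fail=4;  out ∅∪∅=∅
  n8('cb'): parent n4 fail=0; on 'b' 0 → fail=1;  out ∅∪∅=∅
  n13('ba'): parent n1 fail=0; on 'a' 0 → fail=7;  out ∅∪{2}={2}
  n3('bcc'): parent n2 fail=4; on 'c' 4 → fail=5;  out {0}∪∅={0}
  n6('ccb'): parent n5 fail=4; on 'b' 4 → fail=8;  out {1}∪∅={1}
  n9('cba'): parent n8 fail=1; on 'a' 1 → fail=13;  out ∅∪{2}={2}
  n14('bab'): parent n13 fail=7; on 'b' 7→0 → fail=1;  out ∅∪∅=∅
  n16('baa'): parent n13 fail=7; on 'a' 7→0 → fail=7;  out ∅∪{2}={2}
  n20('bca'): parent n2 fail=4; on 'a' 4→0 → fail=7;  out ∅∪{2}={2}
  n10('cbac'): parent n9 fail=13; on 'c' 13→7→0 → fail=4;  out ∅∪∅=∅
  n15('babc'): parent n14 fail=1; on 'c' 1 → fail=2;  out {4}∪{7}={4,7}
  n17('baab'): parent n16 fail=7; on 'b' 7→0 → fail=1;  out ∅∪∅=∅
  n21('bcac'): parent n20 fail=7; on 'c' 7→0 → fail=4;  out ∅∪∅=∅
  n11('cbacb'): parent n10 fail=4; on 'b' 4 → fail=8;  out ∅∪∅=∅
  n18('baabc'): parent n17 fail=1; on 'c' 1 → fail=2;  out ∅∪{7}={7}
  n22('bcacb'): parent n21 fail=4; on 'b' 4 → fail=8;  out {6}∪∅={6}
  n12('cbacbc'): parent n11 fail=8; on 'c' 8→1 → fail=2;  out {3}∪{7}={3,7}
  n19('baabcb'): parent n18 fail=2; on 'b' 2→4 → fail=8;  out {5}∪∅={5}

Scan:
i=0 'b': node 0→1
i=1 'c': node 1→2  ** P7@[0:1]
i=2 'c': node 2→3  ** P0@[0:2]
i=3 'c': node 3→5 (via fail)
i=4 'c': node 5→5 (via fail)
i=5 'b': node 5→6  ** P1@[3:5]
i=6 'c': node 6→2 (via fail)  ** P7@[5:6]
i=7 'a': node 2→20  ** P2@[7:7]
i=8 'b': node 20→1 (via fail)
i=9 'c': node 1→2  ** P7@[8:9]
i=10 'b': node 2→8 (via fail)
i=11 'a': node 8→9  ** P2@[11:11]
i=12 'c': node 9→10
i=13 'b': node 10→11
i=14 'c': node 11→12  ** P3@[9:14],P7@[13:14]
i=15 'a': node 12→20 (via fail)  ** P2@[15:15]
i=16 'a': node 20→7 (via fail)  ** P2@[16:16]
i=17 'c': node 7→4 (via fail)
i=18 'b': node 4→8
i=19 'a': node 8→9  ** P2@[19:19]
i=20 'c': node 9→10
i=21 'b': node 10→11
i=22 'c': node 11→12  ** P3@[17:22],P7@[21:22]
i=23 'b': node 12→8 (via fail)
i=24 'a': node 8→9  ** P2@[24:24]
i=25 'a': node 9→16 (via fail)  ** P2@[25:25]

Matches: [[1,7],[2,0],[5,1],[6,7],[7,2],[9,7],[11,2],[14,3],[14,7],[15,2],[16,2],[19,2],[22,3],[22,7],[24,2],[25,2]]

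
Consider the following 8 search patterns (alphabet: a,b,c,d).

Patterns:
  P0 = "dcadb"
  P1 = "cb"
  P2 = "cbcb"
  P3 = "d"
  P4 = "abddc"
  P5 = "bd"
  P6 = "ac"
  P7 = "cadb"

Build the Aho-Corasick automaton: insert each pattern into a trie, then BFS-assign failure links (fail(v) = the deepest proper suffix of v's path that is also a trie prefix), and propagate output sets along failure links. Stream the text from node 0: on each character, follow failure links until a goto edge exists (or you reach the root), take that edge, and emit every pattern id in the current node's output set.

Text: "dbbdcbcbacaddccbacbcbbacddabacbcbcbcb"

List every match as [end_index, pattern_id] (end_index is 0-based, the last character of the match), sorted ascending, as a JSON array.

Construct AC machine:
Trie (insert patterns):
  n0 'ε': a→10 b→15 c→6 d→1
  n1 'd': c→2  ←P3
  n2 'dc': a→3
  n3 'dca': d→4
  n4 'dcad': b→5
  n5 'dcadb': ·  ←P0
  n6 'c': a→18 b→7
  n7 'cb': c→8  ←P1
  n8 'cbc': b→9
  n9 'cbcb': ·  ←P2
  n10 'a': b→11 c→17
  n11 'ab': d→12
  n12 'abd': d→13
  n13 'abdd': c→14
  n14 'abddc': ·  ←P4
  n15 'b': d→16
  n16 'bd': ·  ←P5
  n17 'ac': ·  ←P6
  n18 'ca': d→19
  n19 'cad': b→20
  n20 'cadb': ·  ←P7

BFS fail/out derivation:
  fail(1) 'd': from fail(0)=0 chase 'd': 0 ⇒ 0;  out={3}∪out(0)={3}
  fail(6) 'c': from fail(0)=0 chase 'c': 0 ⇒ 0;  out=∅∪out(0)=∅
  fail(10) 'a': from fail(0)=0 chase 'a': 0 ⇒ 0;  out=∅∪out(0)=∅
  fail(15) 'b': from fail(0)=0 chase 'b': 0 ⇒ 0;  out=∅∪out(0)=∅
  fail(2) 'dc': from fail(1)=0 chase 'c': 0 ⇒ 6;  out=∅∪out(6)=∅
  fail(7) 'cb': from fail(6)=0 chase 'b': 0 ⇒ 15;  out={1}∪out(15)={1}
  fail(11) 'ab': from fail(10)=0 chase 'b': 0 ⇒ 15;  out=∅∪out(15)=∅
  fail(16) 'bd': from fail(15)=0 chase 'd': 0 ⇒ 1;  out={5}∪out(1)={3,5}
  fail(17) 'ac': from fail(10)=0 chase 'c': 0 ⇒ 6;  out={6}∪out(6)={6}
  fail(18) 'ca': from fail(6)=0 chase 'a': 0 ⇒ 10;  out=∅∪out(10)=∅
  fail(3) 'dca': from fail(2)=6 chase 'a': 6 ⇒ 18;  out=∅∪out(18)=∅
  fail(8) 'cbc': from fail(7)=15 chase 'c': 15→0 ⇒ 6;  out=∅∪out(6)=∅
  fail(12) 'abd': from fail(11)=15 chase 'd': 15 ⇒ 16;  out=∅∪out(16)={3,5}
  fail(19) 'cad': from fail(18)=10 chase 'd': 10→0 ⇒ 1;  out=∅∪out(1)={3}
  fail(4) 'dcad': from fail(3)=18 chase 'd': 18 ⇒ 19;  out=∅∪out(19)={3}
  fail(9) 'cbcb': from fail(8)=6 chase 'b': 6 ⇒ 7;  out={2}∪out(7)={1,2}
  fail(13) 'abdd': from fail(12)=16 chase 'd': 16→1→0 ⇒ 1;  out=∅∪out(1)={3}
  fail(20) 'cadb': from fail(19)=1 chase 'b': 1→0 ⇒ 15;  out={7}∪out(15)={7}
  fail(5) 'dcadb': from fail(4)=19 chase 'b': 19 ⇒ 20;  out={0}∪out(20)={0,7}
  fail(14) 'abddc': from fail(13)=1 chase 'c': 1 ⇒ 2;  out={4}∪out(2)={4}

Scan:
pos 0 'd': at 1  → match P3@[0:0]
pos 1 'b': at 15 (fail-walked)
pos 2 'b': at 15 (fail-walked)
pos 3 'd': at 16  → match P3@[3:3],P5@[2:3]
pos 4 'c': at 2 (fail-walked)
pos 5 'b': at 7 (fail-walked)  → match P1@[4:5]
pos 6 'c': at 8
pos 7 'b': at 9  → match P1@[6:7],P2@[4:7]
pos 8 'a': at 10 (fail-walked)
pos 9 'c': at 17  → match P6@[8:9]
pos 10 'a': at 18 (fail-walked)
pos 11 'd': at 19  → match P3@[11:11]
pos 12 'd': at 1 (fail-walked)  → match P3@[12:12]
pos 13 'c': at 2
pos 14 'c': at 6 (fail-walked)
pos 15 'b': at 7  → match P1@[14:15]
pos 16 'a': at 10 (fail-walked)
pos 17 'c': at 17  → match P6@[16:17]
pos 18 'b': at 7 (fail-walked)  → match P1@[17:18]
pos 19 'c': at 8
pos 20 'b': at 9  → match P1@[19:20],P2@[17:20]
pos 21 'b': at 15 (fail-walked)
pos 22 'a': at 10 (fail-walked)
pos 23 'c': at 17  → match P6@[22:23]
pos 24 'd': at 1 (fail-walked)  → match P3@[24:24]
pos 25 'd': at 1 (fail-walked)  → match P3@[25:25]
pos 26 'a': at 10 (fail-walked)
pos 27 'b': at 11
pos 28 'a': at 10 (fail-walked)
pos 29 'c': at 17  → match P6@[28:29]
pos 30 'b': at 7 (fail-walked)  → match P1@[29:30]
pos 31 'c': at 8
pos 32 'b': at 9  → match P1@[31:32],P2@[29:32]
pos 33 'c': at 8 (fail-walked)
pos 34 'b': at 9  → match P1@[33:34],P2@[31:34]
pos 35 'c': at 8 (fail-walked)
pos 36 'b': at 9  → match P1@[35:36],P2@[33:36]

Result: [[0,3],[3,3],[3,5],[5,1],[7,1],[7,2],[9,6],[11,3],[12,3],[15,1],[17,6],[18,1],[20,1],[20,2],[23,6],[24,3],[25,3],[29,6],[30,1],[32,1],[32,2],[34,1],[34,2],[36,1],[36,2]]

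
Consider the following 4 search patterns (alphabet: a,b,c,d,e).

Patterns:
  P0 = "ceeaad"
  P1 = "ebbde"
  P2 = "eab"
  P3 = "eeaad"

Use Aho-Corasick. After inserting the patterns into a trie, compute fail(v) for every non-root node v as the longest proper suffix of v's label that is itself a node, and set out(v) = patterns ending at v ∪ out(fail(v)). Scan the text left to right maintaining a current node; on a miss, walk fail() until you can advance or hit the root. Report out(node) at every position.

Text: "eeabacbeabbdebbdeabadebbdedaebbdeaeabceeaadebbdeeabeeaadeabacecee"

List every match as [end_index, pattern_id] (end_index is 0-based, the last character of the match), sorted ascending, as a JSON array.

Build automaton:
Trie nodes:
  n0 'ε': c→1 e→7
  n1 'c': e→2
  n2 'ce': e→3
  n3 'cee': a→4
  n4 'ceea': a→5
  n5 'ceeaa': d→6
  n6 'ceeaad': ·  [P0 ends]
  n7 'e': a→12 b→8 e→14
  n8 'eb': b→9
  n9 'ebb': d→10
  n10 'ebbd': e→11
  n11 'ebbde': ·  [P1 ends]
  n12 'ea': b→13
  n13 'eab': ·  [P2 ends]
  n14 'ee': a→15
  n15 'eea': a→16
  n16 'eeaa': d→17
  n17 'eeaad': ·  [P3 ends]

BFS fail/out derivation:
  n1('c'): parent n0 fail=0; on 'c' 0 → fail=0;  out ∅∪∅=∅
  n7('e'): parent n0 fail=0; on 'e' 0 → fail=0;  out ∅∪∅=∅
  n2('ce'): parent n1 fail=0; on 'e' 0 → fail=7;  out ∅∪∅=∅
  n8('eb'): parent n7 fail=0; on 'b' 0 → fail=0;  out ∅∪∅=∅
  n12('ea'): parent n7 fail=0; on 'a' 0 → fail=0;  out ∅∪∅=∅
  n14('ee'): parent n7 fail=0; on 'e' 0 → fail=7;  out ∅∪∅=∅
  n3('cee'): parent n2 fail=7; on 'e' 7 → fail=14;  out ∅∪∅=∅
  n9('ebb'): parent n8 fail=0; on 'b' 0 → fail=0;  out ∅∪∅=∅
  n13('eab'): parent n12 fail=0; on 'b' 0 → fail=0;  out {2}∪∅={2}
  n15('eea'): parent n14 fail=7; on 'a' 7 → fail=12;  out ∅∪∅=∅
  n4('ceea'): parent n3 fail=14; on 'a' 14 → fail=15;  out ∅∪∅=∅
  n10('ebbd'): parent n9 fail=0; on 'd' 0 → fail=0;  out ∅∪∅=∅
  n16('eeaa'): parent n15 fail=12; on 'a' 12→0 → fail=0;  out ∅∪∅=∅
  n5('ceeaa'): parent n4 fail=15; on 'a' 15 → fail=16;  out ∅∪∅=∅
  n11('ebbde'): parent n10 fail=0; on 'e' 0 → fail=7;  out {1}∪∅={1}
  n17('eeaad'): parent n16 fail=0; on 'd' 0 → fail=0;  out {3}∪∅={3}
  n6('ceeaad'): parent n5 fail=16; on 'd' 16 → fail=17;  out {0}∪{3}={0,3}

Scan:
pos 0 'e': at 7
pos 1 'e': at 14
pos 2 'a': at 15
pos 3 'b': at 13 (fail-walked)  ** P2@[1:3]
pos 4 'a': at 0 (fail-walked)
pos 5 'c': at 1
pos 6 'b': at 0 (fail-walked)
pos 7 'e': at 7
pos 8 'a': at 12
pos 9 'b': at 13  ** P2@[7:9]
pos 10 'b': at 0 (fail-walked)
pos 11 'd': at 0
pos 12 'e': at 7
pos 13 'b': at 8
pos 14 'b': at 9
pos 15 'd': at 10
pos 16 'e': at 11  ** P1@[12:16]
pos 17 'a': at 12 (fail-walked)
pos 18 'b': at 13  ** P2@[16:18]
pos 19 'a': at 0 (fail-walked)
pos 20 'd': at 0
pos 21 'e': at 7
pos 22 'b': at 8
pos 23 'b': at 9
pos 24 'd': at 10
pos 25 'e': at 11  ** P1@[21:25]
pos 26 'd': at 0 (fail-walked)
pos 27 'a': at 0
pos 28 'e': at 7
pos 29 'b': at 8
pos 30 'b': at 9
pos 31 'd': at 10
pos 32 'e': at 11  ** P1@[28:32]
pos 33 'a': at 12 (fail-walked)
pos 34 'e': at 7 (fail-walked)
pos 35 'a': at 12
pos 36 'b': at 13  ** P2@[34:36]
pos 37 'c': at 1 (fail-walked)
pos 38 'e': at 2
pos 39 'e': at 3
pos 40 'a': at 4
pos 41 'a': at 5
pos 42 'd': at 6  ** P0@[37:42],P3@[38:42]
pos 43 'e': at 7 (fail-walked)
pos 44 'b': at 8
pos 45 'b': at 9
pos 46 'd': at 10
pos 47 'e': at 11  ** P1@[43:47]
pos 48 'e': at 14 (fail-walked)
pos 49 'a': at 15
pos 50 'b': at 13 (fail-walked)  ** P2@[48:50]
pos 51 'e': at 7 (fail-walked)
pos 52 'e': at 14
pos 53 'a': at 15
pos 54 'a': at 16
pos 55 'd': at 17  ** P3@[51:55]
pos 56 'e': at 7 (fail-walked)
pos 57 'a': at 12
pos 58 'b': at 13  ** P2@[56:58]
pos 59 'a': at 0 (fail-walked)
pos 60 'c': at 1
pos 61 'e': at 2
pos 62 'c': at 1 (fail-walked)
pos 63 'e': at 2
pos 64 'e': at 3

Result: [[3,2],[9,2],[16,1],[18,2],[25,1],[32,1],[36,2],[42,0],[42,3],[47,1],[50,2],[55,3],[58,2]]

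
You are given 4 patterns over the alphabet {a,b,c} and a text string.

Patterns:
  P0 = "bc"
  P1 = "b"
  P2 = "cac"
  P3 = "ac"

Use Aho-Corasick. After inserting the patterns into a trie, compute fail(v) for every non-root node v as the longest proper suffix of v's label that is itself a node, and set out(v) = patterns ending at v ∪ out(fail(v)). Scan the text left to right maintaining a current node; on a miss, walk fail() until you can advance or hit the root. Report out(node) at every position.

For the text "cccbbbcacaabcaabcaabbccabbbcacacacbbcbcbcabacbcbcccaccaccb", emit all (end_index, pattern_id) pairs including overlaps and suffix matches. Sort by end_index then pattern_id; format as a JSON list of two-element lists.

Build:
Trie (insert patterns):
  0='ε' goto a→6 b→1 c→3
  1='b' goto c→2  ←P1
  2='bc' goto ·  ←P0
  3='c' goto a→4
  4='ca' goto c→5
  5='cac' goto ·  ←P2
  6='a' goto c→7
  7='ac' goto ·  ←P3

Failure links (BFS by depth):
  fail(1) 'b': from fail(0)=0 chase 'b': 0 ⇒ 0;  out={1}∪out(0)={1}
  fail(3) 'c': from fail(0)=0 chase 'c': 0 ⇒ 0;  out=∅∪out(0)=∅
  fail(6) 'a': from fail(0)=0 chase 'a': 0 ⇒ 0;  out=∅∪out(0)=∅
  fail(2) 'bc': from fail(1)=0 chase 'c': 0 ⇒ 3;  out={0}∪out(3)={0}
  fail(4) 'ca': from fail(3)=0 chase 'a': 0 ⇒ 6;  out=∅∪out(6)=∅
  fail(7) 'ac': from fail(6)=0 chase 'c': 0 ⇒ 3;  out={3}∪out(3)={3}
  fail(5) 'cac': from fail(4)=6 chase 'c': 6 ⇒ 7;  out={2}∪out(7)={2,3}

Scan:
pos 0 'c': at 3
pos 1 'c': at 3 ·f
pos 2 'c': at 3 ·f
pos 3 'b': at 1 ·f  ** P1@[3:3]
pos 4 'b': at 1 ·f  ** P1@[4:4]
pos 5 'b': at 1 ·f  ** P1@[5:5]
pos 6 'c': at 2  ** P0@[5:6]
pos 7 'a': at 4 ·f
pos 8 'c': at 5  ** P2@[6:8],P3@[7:8]
pos 9 'a': at 4 ·f
pos 10 'a': at 6 ·f
pos 11 'b': at 1 ·f  ** P1@[11:11]
pos 12 'c': at 2  ** P0@[11:12]
pos 13 'a': at 4 ·f
pos 14 'a': at 6 ·f
pos 15 'b': at 1 ·f  ** P1@[15:15]
pos 16 'c': at 2  ** P0@[15:16]
pos 17 'a': at 4 ·f
pos 18 'a': at 6 ·f
pos 19 'b': at 1 ·f  ** P1@[19:19]
pos 20 'b': at 1 ·f  ** P1@[20:20]
pos 21 'c': at 2  ** P0@[20:21]
pos 22 'c': at 3 ·f
pos 23 'a': at 4
pos 24 'b': at 1 ·f  ** P1@[24:24]
pos 25 'b': at 1 ·f  ** P1@[25:25]
pos 26 'b': at 1 ·f  ** P1@[26:26]
pos 27 'c': at 2  ** P0@[26:27]
pos 28 'a': at 4 ·f
pos 29 'c': at 5  ** P2@[27:29],P3@[28:29]
pos 30 'a': at 4 ·f
pos 31 'c': at 5  ** P2@[29:31],P3@[30:31]
pos 32 'a': at 4 ·f
pos 33 'c': at 5  ** P2@[31:33],P3@[32:33]
pos 34 'b': at 1 ·f  ** P1@[34:34]
pos 35 'b': at 1 ·f  ** P1@[35:35]
pos 36 'c': at 2  ** P0@[35:36]
pos 37 'b': at 1 ·f  ** P1@[37:37]
pos 38 'c': at 2  ** P0@[37:38]
pos 39 'b': at 1 ·f  ** P1@[39:39]
pos 40 'c': at 2  ** P0@[39:40]
pos 41 'a': at 4 ·f
pos 42 'b': at 1 ·f  ** P1@[42:42]
pos 43 'a': at 6 ·f
pos 44 'c': at 7  ** P3@[43:44]
pos 45 'b': at 1 ·f  ** P1@[45:45]
pos 46 'c': at 2  ** P0@[45:46]
pos 47 'b': at 1 ·f  ** P1@[47:47]
pos 48 'c': at 2  ** P0@[47:48]
pos 49 'c': at 3 ·f
pos 50 'c': at 3 ·f
pos 51 'a': at 4
pos 52 'c': at 5  ** P2@[50:52],P3@[51:52]
pos 53 'c': at 3 ·f
pos 54 'a': at 4
pos 55 'c': at 5  ** P2@[53:55],P3@[54:55]
pos 56 'c': at 3 ·f
pos 57 'b': at 1 ·f  ** P1@[57:57]

All matches (sorted): [[3,1],[4,1],[5,1],[6,0],[8,2],[8,3],[11,1],[12,0],[15,1],[16,0],[19,1],[20,1],[21,0],[24,1],[25,1],[26,1],[27,0],[29,2],[29,3],[31,2],[31,3],[33,2],[33,3],[34,1],[35,1],[36,0],[37,1],[38,0],[39,1],[40,0],[42,1],[44,3],[45,1],[46,0],[47,1],[48,0],[52,2],[52,3],[55,2],[55,3],[57,1]]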